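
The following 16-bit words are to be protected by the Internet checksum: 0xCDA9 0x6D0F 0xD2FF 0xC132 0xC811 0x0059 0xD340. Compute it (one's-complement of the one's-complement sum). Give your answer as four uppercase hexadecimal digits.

One's-complement addition (fold any carry out of bit 15 back into bit 0):
  0xCDA9 + 0x6D0F = 0x13AB8 → wrap carry → 0x3AB9
  0x3AB9 + 0xD2FF = 0x10DB8 → wrap carry → 0x0DB9
  0x0DB9 + 0xC132 = 0x0CEEB
  0xCEEB + 0xC811 = 0x196FC → wrap carry → 0x96FD
  0x96FD + 0x0059 = 0x09756
  0x9756 + 0xD340 = 0x16A96 → wrap carry → 0x6A97
One's-complement sum = 0x6A97.
Checksum = ~0x6A97 & 0xFFFF = 0x9568.

9568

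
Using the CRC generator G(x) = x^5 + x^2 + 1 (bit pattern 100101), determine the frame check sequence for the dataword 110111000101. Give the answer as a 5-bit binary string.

00000

Append 5 zeros: 11011100010100000. Divide by 100101 (XOR where the leading bit is 1):
  pos 0: 110111 XOR 100101 = 010010
  pos 1: 100100 XOR 100101 = 000001
  pos 6: 100101 XOR 100101 = 000000
Remainder (last 5 bits) = 00000. This is the CRC / FCS.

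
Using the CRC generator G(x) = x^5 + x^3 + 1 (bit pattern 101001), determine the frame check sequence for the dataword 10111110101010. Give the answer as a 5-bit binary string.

00000

Append 5 zeros: 1011111010101000000. Divide by 101001 (XOR where the leading bit is 1):
  pos 0: 101111 XOR 101001 = 000110
  pos 3: 110101 XOR 101001 = 011100
  pos 4: 111000 XOR 101001 = 010001
  pos 5: 100011 XOR 101001 = 001010
  pos 7: 101001 XOR 101001 = 000000
Remainder (last 5 bits) = 00000. This is the CRC / FCS.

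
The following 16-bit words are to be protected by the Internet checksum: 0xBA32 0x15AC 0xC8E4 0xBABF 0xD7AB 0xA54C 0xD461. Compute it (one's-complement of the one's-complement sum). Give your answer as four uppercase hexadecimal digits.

5B22

One's-complement addition (fold any carry out of bit 15 back into bit 0):
  0xBA32 + 0x15AC = 0x0CFDE
  0xCFDE + 0xC8E4 = 0x198C2 → wrap carry → 0x98C3
  0x98C3 + 0xBABF = 0x15382 → wrap carry → 0x5383
  0x5383 + 0xD7AB = 0x12B2E → wrap carry → 0x2B2F
  0x2B2F + 0xA54C = 0x0D07B
  0xD07B + 0xD461 = 0x1A4DC → wrap carry → 0xA4DD
One's-complement sum = 0xA4DD.
Checksum = ~0xA4DD & 0xFFFF = 0x5B22.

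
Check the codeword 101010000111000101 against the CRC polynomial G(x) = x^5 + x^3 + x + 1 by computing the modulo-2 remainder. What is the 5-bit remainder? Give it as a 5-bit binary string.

00000

Modulo-2 division of 101010000111000101 by 101011:
  pos 0: 101010 XOR 101011 = 000001
  pos 5: 100011 XOR 101011 = 001000
  pos 7: 100010 XOR 101011 = 001001
  pos 9: 100100 XOR 101011 = 001111
  pos 11: 111110 XOR 101011 = 010101
  pos 12: 101011 XOR 101011 = 000000
Remainder = 00000 (zero — the frame passes the CRC check).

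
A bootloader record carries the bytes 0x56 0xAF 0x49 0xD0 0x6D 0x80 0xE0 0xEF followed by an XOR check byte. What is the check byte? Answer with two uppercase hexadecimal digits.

82

XOR the bytes together:
  start with 0x56
  0x56 ⊕ 0xAF = 0xF9
  0xF9 ⊕ 0x49 = 0xB0
  0xB0 ⊕ 0xD0 = 0x60
  0x60 ⊕ 0x6D = 0x0D
  0x0D ⊕ 0x80 = 0x8D
  0x8D ⊕ 0xE0 = 0x6D
  0x6D ⊕ 0xEF = 0x82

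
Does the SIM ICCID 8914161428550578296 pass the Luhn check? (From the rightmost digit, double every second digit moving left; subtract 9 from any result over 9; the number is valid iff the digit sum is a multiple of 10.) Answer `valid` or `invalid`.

invalid

From the right, keep odd positions and double even positions (subtract 9 from any doubled value over 9):
  doubled (positions 2,4,...): 9 7 1 1 7 8 3 8 9 → sum 53
  kept (positions 1,3,...): 6 2 7 0 5 2 1 1 1 8 → sum 33
Total = 86.
86 mod 10 = 6, so the number is invalid.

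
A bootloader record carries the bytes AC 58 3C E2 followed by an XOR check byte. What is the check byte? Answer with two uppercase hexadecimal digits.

2A

XOR the bytes together:
  start with 0xAC
  0xAC ⊕ 0x58 = 0xF4
  0xF4 ⊕ 0x3C = 0xC8
  0xC8 ⊕ 0xE2 = 0x2A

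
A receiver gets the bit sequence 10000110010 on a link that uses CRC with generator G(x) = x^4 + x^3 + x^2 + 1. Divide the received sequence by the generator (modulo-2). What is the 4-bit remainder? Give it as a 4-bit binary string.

0000

Modulo-2 division of 10000110010 by 11101:
  pos 0: 10000 XOR 11101 = 01101
  pos 1: 11011 XOR 11101 = 00110
  pos 3: 11010 XOR 11101 = 00111
  pos 5: 11101 XOR 11101 = 00000
Remainder = 0000 (zero — the frame passes the CRC check).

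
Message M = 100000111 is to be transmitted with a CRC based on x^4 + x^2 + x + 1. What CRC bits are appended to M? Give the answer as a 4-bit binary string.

Append 4 zeros: 1000001110000. Divide by 10111 (XOR where the leading bit is 1):
  pos 0: 10000 XOR 10111 = 00111
  pos 2: 11101 XOR 10111 = 01010
  pos 3: 10101 XOR 10111 = 00010
  pos 6: 10100 XOR 10111 = 00011
Remainder (last 4 bits) = 1100. This is the CRC / FCS.

1100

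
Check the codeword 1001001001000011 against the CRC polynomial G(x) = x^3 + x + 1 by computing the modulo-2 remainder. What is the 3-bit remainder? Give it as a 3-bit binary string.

111

Modulo-2 division of 1001001001000011 by 1011:
  pos 0: 1001 XOR 1011 = 0010
  pos 2: 1000 XOR 1011 = 0011
  pos 4: 1110 XOR 1011 = 0101
  pos 5: 1010 XOR 1011 = 0001
  pos 8: 1100 XOR 1011 = 0111
  pos 9: 1110 XOR 1011 = 0101
  pos 10: 1010 XOR 1011 = 0001
Remainder = 111 (nonzero — an error is detected).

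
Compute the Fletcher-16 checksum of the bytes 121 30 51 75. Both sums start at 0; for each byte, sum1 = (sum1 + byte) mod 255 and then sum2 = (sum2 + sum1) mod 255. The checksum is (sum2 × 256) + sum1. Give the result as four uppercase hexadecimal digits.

F116

Running sums (mod 255):
  after byte 0 (121): sum1=121, sum2=121
  after byte 1 (30): sum1=151, sum2=17
  after byte 2 (51): sum1=202, sum2=219
  after byte 3 (75): sum1=22, sum2=241
Checksum = sum2·256 + sum1 = 241·256 + 22 = 61718 = 0xF116.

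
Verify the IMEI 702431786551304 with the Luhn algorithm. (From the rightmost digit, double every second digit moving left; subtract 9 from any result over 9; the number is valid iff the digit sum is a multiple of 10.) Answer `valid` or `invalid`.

From the right, keep odd positions and double even positions (subtract 9 from any doubled value over 9):
  doubled (positions 2,4,...): 0 2 1 7 2 8 0 → sum 20
  kept (positions 1,3,...): 4 3 5 6 7 3 2 7 → sum 37
Total = 57.
57 mod 10 = 7, so the number is invalid.

invalid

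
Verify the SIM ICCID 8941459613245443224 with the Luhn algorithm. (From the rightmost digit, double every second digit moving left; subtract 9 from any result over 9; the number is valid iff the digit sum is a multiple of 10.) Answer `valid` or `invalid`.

valid

From the right, keep odd positions and double even positions (subtract 9 from any doubled value over 9):
  doubled (positions 2,4,...): 4 6 8 8 6 3 1 2 9 → sum 47
  kept (positions 1,3,...): 4 2 4 5 2 1 9 4 4 8 → sum 43
Total = 90.
90 mod 10 = 0, so the number is valid.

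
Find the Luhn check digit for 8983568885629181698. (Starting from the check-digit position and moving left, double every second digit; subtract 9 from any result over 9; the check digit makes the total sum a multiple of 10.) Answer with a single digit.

8

Partial digits right→left: 8 9 6 1 8 1 9 2 6 5 8 8 8 6 5 3 8 9 8
Double every second digit counting from the check-digit position (so the 1st, 3rd, 5th, ... of the partial from the right).
  doubled (with −9 where >9): 7 3 7 9 3 7 7 1 7 7 → sum 58
  kept as-is: 9 1 1 2 5 8 6 3 9 → sum 44
Total = 58 + 44 = 102.
Check digit = (10 − (102 mod 10)) mod 10 = 8.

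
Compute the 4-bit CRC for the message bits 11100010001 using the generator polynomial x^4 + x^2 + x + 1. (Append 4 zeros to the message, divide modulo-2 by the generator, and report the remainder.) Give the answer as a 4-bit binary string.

0001

Append 4 zeros: 111000100010000. Divide by 10111 (XOR where the leading bit is 1):
  pos 0: 11100 XOR 10111 = 01011
  pos 1: 10110 XOR 10111 = 00001
  pos 5: 11000 XOR 10111 = 01111
  pos 6: 11111 XOR 10111 = 01000
  pos 7: 10000 XOR 10111 = 00111
  pos 9: 11100 XOR 10111 = 01011
  pos 10: 10110 XOR 10111 = 00001
Remainder (last 4 bits) = 0001. This is the CRC / FCS.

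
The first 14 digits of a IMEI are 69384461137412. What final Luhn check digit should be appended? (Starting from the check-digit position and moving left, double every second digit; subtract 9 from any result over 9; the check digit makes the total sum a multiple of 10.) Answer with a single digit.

8

Partial digits right→left: 2 1 4 7 3 1 1 6 4 4 8 3 9 6
Double every second digit counting from the check-digit position (so the 1st, 3rd, 5th, ... of the partial from the right).
  doubled (with −9 where >9): 4 8 6 2 8 7 9 → sum 44
  kept as-is: 1 7 1 6 4 3 6 → sum 28
Total = 44 + 28 = 72.
Check digit = (10 − (72 mod 10)) mod 10 = 8.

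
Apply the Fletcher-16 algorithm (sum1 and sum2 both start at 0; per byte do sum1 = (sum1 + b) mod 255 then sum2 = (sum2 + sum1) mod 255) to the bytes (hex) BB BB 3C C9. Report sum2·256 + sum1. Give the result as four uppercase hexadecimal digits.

647D

Running sums (mod 255):
  after byte 0 (BB): sum1=187, sum2=187
  after byte 1 (BB): sum1=119, sum2=51
  after byte 2 (3C): sum1=179, sum2=230
  after byte 3 (C9): sum1=125, sum2=100
Checksum = sum2·256 + sum1 = 100·256 + 125 = 25725 = 0x647D.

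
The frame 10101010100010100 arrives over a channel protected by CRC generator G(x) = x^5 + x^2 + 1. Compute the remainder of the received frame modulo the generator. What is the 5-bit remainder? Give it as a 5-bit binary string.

00000

Modulo-2 division of 10101010100010100 by 100101:
  pos 0: 101010 XOR 100101 = 001111
  pos 2: 111110 XOR 100101 = 011011
  pos 3: 110111 XOR 100101 = 010010
  pos 4: 100100 XOR 100101 = 000001
  pos 9: 100101 XOR 100101 = 000000
Remainder = 00000 (zero — the frame passes the CRC check).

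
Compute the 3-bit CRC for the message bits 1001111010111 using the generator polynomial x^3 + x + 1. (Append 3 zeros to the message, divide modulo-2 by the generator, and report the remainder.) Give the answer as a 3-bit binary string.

111

Append 3 zeros: 1001111010111000. Divide by 1011 (XOR where the leading bit is 1):
  pos 0: 1001 XOR 1011 = 0010
  pos 2: 1011 XOR 1011 = 0000
  pos 6: 1010 XOR 1011 = 0001
  pos 9: 1111 XOR 1011 = 0100
  pos 10: 1000 XOR 1011 = 0011
  pos 12: 1100 XOR 1011 = 0111
Remainder (last 3 bits) = 111. This is the CRC / FCS.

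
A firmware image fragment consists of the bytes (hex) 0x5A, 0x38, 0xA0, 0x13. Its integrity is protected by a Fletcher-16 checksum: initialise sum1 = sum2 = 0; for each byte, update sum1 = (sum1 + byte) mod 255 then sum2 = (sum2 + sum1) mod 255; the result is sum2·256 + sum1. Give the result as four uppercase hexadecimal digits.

6646

Running sums (mod 255):
  after byte 0 (0x5A): sum1=90, sum2=90
  after byte 1 (0x38): sum1=146, sum2=236
  after byte 2 (0xA0): sum1=51, sum2=32
  after byte 3 (0x13): sum1=70, sum2=102
Checksum = sum2·256 + sum1 = 102·256 + 70 = 26182 = 0x6646.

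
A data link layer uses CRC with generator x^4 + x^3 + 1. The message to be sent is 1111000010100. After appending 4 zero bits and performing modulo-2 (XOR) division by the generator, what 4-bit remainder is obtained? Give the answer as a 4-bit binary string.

Append 4 zeros: 11110000101000000. Divide by 11001 (XOR where the leading bit is 1):
  pos 0: 11110 XOR 11001 = 00111
  pos 2: 11100 XOR 11001 = 00101
  pos 4: 10101 XOR 11001 = 01100
  pos 5: 11000 XOR 11001 = 00001
  pos 9: 11000 XOR 11001 = 00001
Remainder (last 4 bits) = 1000. This is the CRC / FCS.

1000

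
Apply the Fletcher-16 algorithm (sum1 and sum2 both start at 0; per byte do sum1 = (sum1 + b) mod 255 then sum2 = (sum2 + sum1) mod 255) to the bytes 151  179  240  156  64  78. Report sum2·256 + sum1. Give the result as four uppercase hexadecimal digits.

Running sums (mod 255):
  after byte 0 (151): sum1=151, sum2=151
  after byte 1 (179): sum1=75, sum2=226
  after byte 2 (240): sum1=60, sum2=31
  after byte 3 (156): sum1=216, sum2=247
  after byte 4 (64): sum1=25, sum2=17
  after byte 5 (78): sum1=103, sum2=120
Checksum = sum2·256 + sum1 = 120·256 + 103 = 30823 = 0x7867.

7867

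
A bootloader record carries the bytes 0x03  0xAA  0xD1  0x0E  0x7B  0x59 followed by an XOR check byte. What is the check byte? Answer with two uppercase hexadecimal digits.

54

XOR the bytes together:
  start with 0x03
  0x03 ⊕ 0xAA = 0xA9
  0xA9 ⊕ 0xD1 = 0x78
  0x78 ⊕ 0x0E = 0x76
  0x76 ⊕ 0x7B = 0x0D
  0x0D ⊕ 0x59 = 0x54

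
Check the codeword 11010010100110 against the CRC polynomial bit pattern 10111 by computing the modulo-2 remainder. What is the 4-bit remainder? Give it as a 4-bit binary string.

0100

Modulo-2 division of 11010010100110 by 10111:
  pos 0: 11010 XOR 10111 = 01101
  pos 1: 11010 XOR 10111 = 01101
  pos 2: 11011 XOR 10111 = 01100
  pos 3: 11000 XOR 10111 = 01111
  pos 4: 11111 XOR 10111 = 01000
  pos 5: 10000 XOR 10111 = 00111
  pos 7: 11101 XOR 10111 = 01010
  pos 8: 10101 XOR 10111 = 00010
Remainder = 0100 (nonzero — an error is detected).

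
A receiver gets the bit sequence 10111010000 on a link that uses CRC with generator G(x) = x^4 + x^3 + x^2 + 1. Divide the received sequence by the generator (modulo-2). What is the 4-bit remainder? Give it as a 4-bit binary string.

Modulo-2 division of 10111010000 by 11101:
  pos 0: 10111 XOR 11101 = 01010
  pos 1: 10100 XOR 11101 = 01001
  pos 2: 10011 XOR 11101 = 01110
  pos 3: 11100 XOR 11101 = 00001
Remainder = 1000 (nonzero — an error is detected).

1000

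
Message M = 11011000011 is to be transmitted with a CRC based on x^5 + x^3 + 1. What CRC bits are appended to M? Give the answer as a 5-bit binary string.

Append 5 zeros: 1101100001100000. Divide by 101001 (XOR where the leading bit is 1):
  pos 0: 110110 XOR 101001 = 011111
  pos 1: 111110 XOR 101001 = 010111
  pos 2: 101110 XOR 101001 = 000111
  pos 5: 111011 XOR 101001 = 010010
  pos 6: 100100 XOR 101001 = 001101
  pos 8: 110100 XOR 101001 = 011101
  pos 9: 111010 XOR 101001 = 010011
  pos 10: 100110 XOR 101001 = 001111
Remainder (last 5 bits) = 01111. This is the CRC / FCS.

01111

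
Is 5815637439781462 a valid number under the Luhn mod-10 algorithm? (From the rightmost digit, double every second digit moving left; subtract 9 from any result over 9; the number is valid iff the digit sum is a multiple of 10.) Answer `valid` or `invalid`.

From the right, keep odd positions and double even positions (subtract 9 from any doubled value over 9):
  doubled (positions 2,4,...): 3 2 5 6 5 3 2 1 → sum 27
  kept (positions 1,3,...): 2 4 8 9 4 3 5 8 → sum 43
Total = 70.
70 mod 10 = 0, so the number is valid.

valid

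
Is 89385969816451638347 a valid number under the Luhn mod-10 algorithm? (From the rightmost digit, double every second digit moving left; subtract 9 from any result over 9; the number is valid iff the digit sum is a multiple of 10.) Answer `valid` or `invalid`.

valid

From the right, keep odd positions and double even positions (subtract 9 from any doubled value over 9):
  doubled (positions 2,4,...): 8 7 3 1 3 7 3 1 6 7 → sum 46
  kept (positions 1,3,...): 7 3 3 1 4 1 9 9 8 9 → sum 54
Total = 100.
100 mod 10 = 0, so the number is valid.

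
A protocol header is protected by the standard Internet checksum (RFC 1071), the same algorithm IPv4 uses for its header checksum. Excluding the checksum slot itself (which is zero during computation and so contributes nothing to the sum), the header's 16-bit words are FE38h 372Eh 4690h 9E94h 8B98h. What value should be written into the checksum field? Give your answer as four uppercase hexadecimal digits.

One's-complement addition (fold any carry out of bit 15 back into bit 0):
  0xFE38 + 0x372E = 0x13566 → wrap carry → 0x3567
  0x3567 + 0x4690 = 0x07BF7
  0x7BF7 + 0x9E94 = 0x11A8B → wrap carry → 0x1A8C
  0x1A8C + 0x8B98 = 0x0A624
One's-complement sum = 0xA624.
Checksum = ~0xA624 & 0xFFFF = 0x59DB.

59DB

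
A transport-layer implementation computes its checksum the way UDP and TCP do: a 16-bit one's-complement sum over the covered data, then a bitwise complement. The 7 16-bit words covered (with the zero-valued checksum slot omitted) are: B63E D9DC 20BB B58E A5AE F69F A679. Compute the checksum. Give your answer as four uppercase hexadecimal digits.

One's-complement addition (fold any carry out of bit 15 back into bit 0):
  0xB63E + 0xD9DC = 0x1901A → wrap carry → 0x901B
  0x901B + 0x20BB = 0x0B0D6
  0xB0D6 + 0xB58E = 0x16664 → wrap carry → 0x6665
  0x6665 + 0xA5AE = 0x10C13 → wrap carry → 0x0C14
  0x0C14 + 0xF69F = 0x102B3 → wrap carry → 0x02B4
  0x02B4 + 0xA679 = 0x0A92D
One's-complement sum = 0xA92D.
Checksum = ~0xA92D & 0xFFFF = 0x56D2.

56D2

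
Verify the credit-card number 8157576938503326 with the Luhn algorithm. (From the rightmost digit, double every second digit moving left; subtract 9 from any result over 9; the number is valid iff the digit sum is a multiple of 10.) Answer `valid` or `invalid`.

From the right, keep odd positions and double even positions (subtract 9 from any doubled value over 9):
  doubled (positions 2,4,...): 4 6 1 6 3 1 1 7 → sum 29
  kept (positions 1,3,...): 6 3 0 8 9 7 7 1 → sum 41
Total = 70.
70 mod 10 = 0, so the number is valid.

valid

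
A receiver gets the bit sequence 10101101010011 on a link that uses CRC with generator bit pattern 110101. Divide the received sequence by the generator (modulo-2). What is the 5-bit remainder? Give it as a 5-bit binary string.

00000

Modulo-2 division of 10101101010011 by 110101:
  pos 0: 101011 XOR 110101 = 011110
  pos 1: 111100 XOR 110101 = 001001
  pos 3: 100110 XOR 110101 = 010011
  pos 4: 100111 XOR 110101 = 010010
  pos 5: 100100 XOR 110101 = 010001
  pos 6: 100010 XOR 110101 = 010111
  pos 7: 101111 XOR 110101 = 011010
  pos 8: 110101 XOR 110101 = 000000
Remainder = 00000 (zero — the frame passes the CRC check).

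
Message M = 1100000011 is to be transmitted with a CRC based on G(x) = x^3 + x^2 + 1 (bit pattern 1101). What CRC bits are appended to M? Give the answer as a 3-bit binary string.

110

Append 3 zeros: 1100000011000. Divide by 1101 (XOR where the leading bit is 1):
  pos 0: 1100 XOR 1101 = 0001
  pos 3: 1000 XOR 1101 = 0101
  pos 4: 1010 XOR 1101 = 0111
  pos 5: 1111 XOR 1101 = 0010
  pos 7: 1010 XOR 1101 = 0111
  pos 8: 1110 XOR 1101 = 0011
Remainder (last 3 bits) = 110. This is the CRC / FCS.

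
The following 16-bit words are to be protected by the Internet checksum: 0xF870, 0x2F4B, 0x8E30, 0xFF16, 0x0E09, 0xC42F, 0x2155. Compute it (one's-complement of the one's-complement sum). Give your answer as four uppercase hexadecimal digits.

576E

One's-complement addition (fold any carry out of bit 15 back into bit 0):
  0xF870 + 0x2F4B = 0x127BB → wrap carry → 0x27BC
  0x27BC + 0x8E30 = 0x0B5EC
  0xB5EC + 0xFF16 = 0x1B502 → wrap carry → 0xB503
  0xB503 + 0x0E09 = 0x0C30C
  0xC30C + 0xC42F = 0x1873B → wrap carry → 0x873C
  0x873C + 0x2155 = 0x0A891
One's-complement sum = 0xA891.
Checksum = ~0xA891 & 0xFFFF = 0x576E.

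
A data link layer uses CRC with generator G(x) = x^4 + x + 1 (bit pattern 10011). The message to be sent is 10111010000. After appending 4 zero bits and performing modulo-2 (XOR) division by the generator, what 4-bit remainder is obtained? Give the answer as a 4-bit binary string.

1010

Append 4 zeros: 101110100000000. Divide by 10011 (XOR where the leading bit is 1):
  pos 0: 10111 XOR 10011 = 00100
  pos 2: 10001 XOR 10011 = 00010
  pos 5: 10000 XOR 10011 = 00011
  pos 8: 11000 XOR 10011 = 01011
  pos 9: 10110 XOR 10011 = 00101
Remainder (last 4 bits) = 1010. This is the CRC / FCS.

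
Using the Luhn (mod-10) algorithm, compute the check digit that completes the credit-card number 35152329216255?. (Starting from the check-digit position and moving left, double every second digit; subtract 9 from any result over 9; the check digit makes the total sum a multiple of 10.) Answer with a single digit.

5

Partial digits right→left: 5 5 2 6 1 2 9 2 3 2 5 1 5 3
Double every second digit counting from the check-digit position (so the 1st, 3rd, 5th, ... of the partial from the right).
  doubled (with −9 where >9): 1 4 2 9 6 1 1 → sum 24
  kept as-is: 5 6 2 2 2 1 3 → sum 21
Total = 24 + 21 = 45.
Check digit = (10 − (45 mod 10)) mod 10 = 5.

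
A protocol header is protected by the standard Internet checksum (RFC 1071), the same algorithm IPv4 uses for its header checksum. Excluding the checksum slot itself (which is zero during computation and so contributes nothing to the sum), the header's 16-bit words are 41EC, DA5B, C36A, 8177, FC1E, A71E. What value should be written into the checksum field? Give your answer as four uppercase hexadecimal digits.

One's-complement addition (fold any carry out of bit 15 back into bit 0):
  0x41EC + 0xDA5B = 0x11C47 → wrap carry → 0x1C48
  0x1C48 + 0xC36A = 0x0DFB2
  0xDFB2 + 0x8177 = 0x16129 → wrap carry → 0x612A
  0x612A + 0xFC1E = 0x15D48 → wrap carry → 0x5D49
  0x5D49 + 0xA71E = 0x10467 → wrap carry → 0x0468
One's-complement sum = 0x0468.
Checksum = ~0x0468 & 0xFFFF = 0xFB97.

FB97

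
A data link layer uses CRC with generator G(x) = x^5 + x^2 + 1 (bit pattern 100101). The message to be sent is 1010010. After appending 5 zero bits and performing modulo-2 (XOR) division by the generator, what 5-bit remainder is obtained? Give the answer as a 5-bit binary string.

Append 5 zeros: 101001000000. Divide by 100101 (XOR where the leading bit is 1):
  pos 0: 101001 XOR 100101 = 001100
  pos 2: 110000 XOR 100101 = 010101
  pos 3: 101010 XOR 100101 = 001111
  pos 5: 111100 XOR 100101 = 011001
  pos 6: 110010 XOR 100101 = 010111
Remainder (last 5 bits) = 10111. This is the CRC / FCS.

10111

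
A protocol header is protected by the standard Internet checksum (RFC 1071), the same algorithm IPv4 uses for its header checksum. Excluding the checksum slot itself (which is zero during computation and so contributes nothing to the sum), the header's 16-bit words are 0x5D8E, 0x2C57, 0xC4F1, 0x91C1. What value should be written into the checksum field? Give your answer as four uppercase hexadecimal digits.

1F67

One's-complement addition (fold any carry out of bit 15 back into bit 0):
  0x5D8E + 0x2C57 = 0x089E5
  0x89E5 + 0xC4F1 = 0x14ED6 → wrap carry → 0x4ED7
  0x4ED7 + 0x91C1 = 0x0E098
One's-complement sum = 0xE098.
Checksum = ~0xE098 & 0xFFFF = 0x1F67.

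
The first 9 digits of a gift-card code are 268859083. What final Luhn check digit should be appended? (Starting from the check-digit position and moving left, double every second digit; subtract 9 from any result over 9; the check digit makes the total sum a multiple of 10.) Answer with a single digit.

Partial digits right→left: 3 8 0 9 5 8 8 6 2
Double every second digit counting from the check-digit position (so the 1st, 3rd, 5th, ... of the partial from the right).
  doubled (with −9 where >9): 6 0 1 7 4 → sum 18
  kept as-is: 8 9 8 6 → sum 31
Total = 18 + 31 = 49.
Check digit = (10 − (49 mod 10)) mod 10 = 1.

1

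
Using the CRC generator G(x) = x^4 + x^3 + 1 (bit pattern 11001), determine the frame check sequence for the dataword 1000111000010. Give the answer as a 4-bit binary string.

1101

Append 4 zeros: 10001110000100000. Divide by 11001 (XOR where the leading bit is 1):
  pos 0: 10001 XOR 11001 = 01000
  pos 1: 10001 XOR 11001 = 01000
  pos 2: 10001 XOR 11001 = 01000
  pos 3: 10000 XOR 11001 = 01001
  pos 4: 10010 XOR 11001 = 01011
  pos 5: 10110 XOR 11001 = 01111
  pos 6: 11110 XOR 11001 = 00111
  pos 8: 11110 XOR 11001 = 00111
  pos 10: 11100 XOR 11001 = 00101
  pos 12: 10100 XOR 11001 = 01101
Remainder (last 4 bits) = 1101. This is the CRC / FCS.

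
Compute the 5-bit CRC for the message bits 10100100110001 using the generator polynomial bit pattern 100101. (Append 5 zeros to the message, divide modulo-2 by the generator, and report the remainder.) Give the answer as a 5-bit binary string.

Append 5 zeros: 1010010011000100000. Divide by 100101 (XOR where the leading bit is 1):
  pos 0: 101001 XOR 100101 = 001100
  pos 2: 110000 XOR 100101 = 010101
  pos 3: 101011 XOR 100101 = 001110
  pos 5: 111010 XOR 100101 = 011111
  pos 6: 111110 XOR 100101 = 011011
  pos 7: 110110 XOR 100101 = 010011
  pos 8: 100111 XOR 100101 = 000010
  pos 12: 100000 XOR 100101 = 000101
Remainder (last 5 bits) = 01010. This is the CRC / FCS.

01010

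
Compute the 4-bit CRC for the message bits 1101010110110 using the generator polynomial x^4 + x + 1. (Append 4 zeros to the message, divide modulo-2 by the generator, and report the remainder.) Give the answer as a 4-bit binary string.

0101

Append 4 zeros: 11010101101100000. Divide by 10011 (XOR where the leading bit is 1):
  pos 0: 11010 XOR 10011 = 01001
  pos 1: 10011 XOR 10011 = 00000
  pos 7: 11011 XOR 10011 = 01000
  pos 8: 10000 XOR 10011 = 00011
  pos 11: 11000 XOR 10011 = 01011
  pos 12: 10110 XOR 10011 = 00101
Remainder (last 4 bits) = 0101. This is the CRC / FCS.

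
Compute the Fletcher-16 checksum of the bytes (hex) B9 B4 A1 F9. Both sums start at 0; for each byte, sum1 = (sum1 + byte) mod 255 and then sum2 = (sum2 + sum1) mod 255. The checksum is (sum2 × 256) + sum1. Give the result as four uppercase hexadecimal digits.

420A

Running sums (mod 255):
  after byte 0 (B9): sum1=185, sum2=185
  after byte 1 (B4): sum1=110, sum2=40
  after byte 2 (A1): sum1=16, sum2=56
  after byte 3 (F9): sum1=10, sum2=66
Checksum = sum2·256 + sum1 = 66·256 + 10 = 16906 = 0x420A.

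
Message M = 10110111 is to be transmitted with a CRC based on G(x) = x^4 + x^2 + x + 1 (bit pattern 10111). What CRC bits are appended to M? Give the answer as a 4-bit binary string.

0011

Append 4 zeros: 101101110000. Divide by 10111 (XOR where the leading bit is 1):
  pos 0: 10110 XOR 10111 = 00001
  pos 4: 11110 XOR 10111 = 01001
  pos 5: 10010 XOR 10111 = 00101
  pos 7: 10100 XOR 10111 = 00011
Remainder (last 4 bits) = 0011. This is the CRC / FCS.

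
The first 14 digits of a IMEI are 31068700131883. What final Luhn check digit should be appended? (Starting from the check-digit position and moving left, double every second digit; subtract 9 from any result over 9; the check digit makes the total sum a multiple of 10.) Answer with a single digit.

Partial digits right→left: 3 8 8 1 3 1 0 0 7 8 6 0 1 3
Double every second digit counting from the check-digit position (so the 1st, 3rd, 5th, ... of the partial from the right).
  doubled (with −9 where >9): 6 7 6 0 5 3 2 → sum 29
  kept as-is: 8 1 1 0 8 0 3 → sum 21
Total = 29 + 21 = 50.
Check digit = (10 − (50 mod 10)) mod 10 = 0.

0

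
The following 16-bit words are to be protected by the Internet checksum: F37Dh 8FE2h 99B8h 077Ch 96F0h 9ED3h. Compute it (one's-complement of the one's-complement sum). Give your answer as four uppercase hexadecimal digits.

A5A6

One's-complement addition (fold any carry out of bit 15 back into bit 0):
  0xF37D + 0x8FE2 = 0x1835F → wrap carry → 0x8360
  0x8360 + 0x99B8 = 0x11D18 → wrap carry → 0x1D19
  0x1D19 + 0x077C = 0x02495
  0x2495 + 0x96F0 = 0x0BB85
  0xBB85 + 0x9ED3 = 0x15A58 → wrap carry → 0x5A59
One's-complement sum = 0x5A59.
Checksum = ~0x5A59 & 0xFFFF = 0xA5A6.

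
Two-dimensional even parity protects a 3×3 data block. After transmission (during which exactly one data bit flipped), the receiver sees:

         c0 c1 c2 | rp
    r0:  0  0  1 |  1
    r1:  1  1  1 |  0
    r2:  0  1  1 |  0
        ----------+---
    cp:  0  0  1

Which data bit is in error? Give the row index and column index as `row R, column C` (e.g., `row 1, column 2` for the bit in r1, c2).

row 1, column 0

Recompute each row's even parity and compare to rp:
  r0: data parity 1, sent rp 1 → ok
  r1: data parity 1, sent rp 0 → mismatch
  r2: data parity 0, sent rp 0 → ok
Recompute each column's even parity and compare to cp:
  c0: data parity 1, sent cp 0 → mismatch
  c1: data parity 0, sent cp 0 → ok
  c2: data parity 1, sent cp 1 → ok
Exactly one row (r1) and one column (c0) fail → the flipped bit is at their intersection.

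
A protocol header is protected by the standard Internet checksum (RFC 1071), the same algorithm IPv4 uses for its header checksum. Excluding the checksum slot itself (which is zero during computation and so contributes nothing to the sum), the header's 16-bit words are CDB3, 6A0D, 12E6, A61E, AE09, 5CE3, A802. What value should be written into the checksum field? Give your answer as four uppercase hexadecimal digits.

One's-complement addition (fold any carry out of bit 15 back into bit 0):
  0xCDB3 + 0x6A0D = 0x137C0 → wrap carry → 0x37C1
  0x37C1 + 0x12E6 = 0x04AA7
  0x4AA7 + 0xA61E = 0x0F0C5
  0xF0C5 + 0xAE09 = 0x19ECE → wrap carry → 0x9ECF
  0x9ECF + 0x5CE3 = 0x0FBB2
  0xFBB2 + 0xA802 = 0x1A3B4 → wrap carry → 0xA3B5
One's-complement sum = 0xA3B5.
Checksum = ~0xA3B5 & 0xFFFF = 0x5C4A.

5C4A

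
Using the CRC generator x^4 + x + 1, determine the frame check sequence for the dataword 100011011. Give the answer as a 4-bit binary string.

Append 4 zeros: 1000110110000. Divide by 10011 (XOR where the leading bit is 1):
  pos 0: 10001 XOR 10011 = 00010
  pos 3: 10101 XOR 10011 = 00110
  pos 5: 11010 XOR 10011 = 01001
  pos 6: 10010 XOR 10011 = 00001
Remainder (last 4 bits) = 0100. This is the CRC / FCS.

0100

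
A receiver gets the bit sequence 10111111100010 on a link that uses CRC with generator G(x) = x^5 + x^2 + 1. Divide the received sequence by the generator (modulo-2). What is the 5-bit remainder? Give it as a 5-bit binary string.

00100

Modulo-2 division of 10111111100010 by 100101:
  pos 0: 101111 XOR 100101 = 001010
  pos 2: 101011 XOR 100101 = 001110
  pos 4: 111010 XOR 100101 = 011111
  pos 5: 111110 XOR 100101 = 011011
  pos 6: 110110 XOR 100101 = 010011
  pos 7: 100111 XOR 100101 = 000010
Remainder = 00100 (nonzero — an error is detected).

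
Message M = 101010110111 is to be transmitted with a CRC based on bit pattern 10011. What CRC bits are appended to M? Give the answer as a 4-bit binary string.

0100

Append 4 zeros: 1010101101110000. Divide by 10011 (XOR where the leading bit is 1):
  pos 0: 10101 XOR 10011 = 00110
  pos 2: 11001 XOR 10011 = 01010
  pos 3: 10101 XOR 10011 = 00110
  pos 5: 11001 XOR 10011 = 01010
  pos 6: 10101 XOR 10011 = 00110
  pos 8: 11010 XOR 10011 = 01001
  pos 9: 10010 XOR 10011 = 00001
Remainder (last 4 bits) = 0100. This is the CRC / FCS.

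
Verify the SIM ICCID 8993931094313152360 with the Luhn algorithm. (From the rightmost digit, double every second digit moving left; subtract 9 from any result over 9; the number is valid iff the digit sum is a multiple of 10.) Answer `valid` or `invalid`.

valid

From the right, keep odd positions and double even positions (subtract 9 from any doubled value over 9):
  doubled (positions 2,4,...): 3 4 2 2 8 0 6 6 9 → sum 40
  kept (positions 1,3,...): 0 3 5 3 3 9 1 9 9 8 → sum 50
Total = 90.
90 mod 10 = 0, so the number is valid.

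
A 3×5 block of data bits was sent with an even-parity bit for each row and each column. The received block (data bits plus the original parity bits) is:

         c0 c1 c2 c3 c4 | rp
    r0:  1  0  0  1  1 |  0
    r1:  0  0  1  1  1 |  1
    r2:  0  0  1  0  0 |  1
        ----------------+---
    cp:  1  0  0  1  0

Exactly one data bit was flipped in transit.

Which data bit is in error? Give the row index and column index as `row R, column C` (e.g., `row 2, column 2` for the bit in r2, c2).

Recompute each row's even parity and compare to rp:
  r0: data parity 1, sent rp 0 → mismatch
  r1: data parity 1, sent rp 1 → ok
  r2: data parity 1, sent rp 1 → ok
Recompute each column's even parity and compare to cp:
  c0: data parity 1, sent cp 1 → ok
  c1: data parity 0, sent cp 0 → ok
  c2: data parity 0, sent cp 0 → ok
  c3: data parity 0, sent cp 1 → mismatch
  c4: data parity 0, sent cp 0 → ok
Exactly one row (r0) and one column (c3) fail → the flipped bit is at their intersection.

row 0, column 3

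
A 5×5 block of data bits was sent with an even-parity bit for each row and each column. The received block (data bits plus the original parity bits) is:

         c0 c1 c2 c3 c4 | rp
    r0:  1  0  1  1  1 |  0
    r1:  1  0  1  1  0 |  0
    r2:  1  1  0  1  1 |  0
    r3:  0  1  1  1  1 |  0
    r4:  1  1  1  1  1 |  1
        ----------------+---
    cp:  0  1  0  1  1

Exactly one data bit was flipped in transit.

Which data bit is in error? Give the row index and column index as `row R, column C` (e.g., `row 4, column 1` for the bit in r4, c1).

Recompute each row's even parity and compare to rp:
  r0: data parity 0, sent rp 0 → ok
  r1: data parity 1, sent rp 0 → mismatch
  r2: data parity 0, sent rp 0 → ok
  r3: data parity 0, sent rp 0 → ok
  r4: data parity 1, sent rp 1 → ok
Recompute each column's even parity and compare to cp:
  c0: data parity 0, sent cp 0 → ok
  c1: data parity 1, sent cp 1 → ok
  c2: data parity 0, sent cp 0 → ok
  c3: data parity 1, sent cp 1 → ok
  c4: data parity 0, sent cp 1 → mismatch
Exactly one row (r1) and one column (c4) fail → the flipped bit is at their intersection.

row 1, column 4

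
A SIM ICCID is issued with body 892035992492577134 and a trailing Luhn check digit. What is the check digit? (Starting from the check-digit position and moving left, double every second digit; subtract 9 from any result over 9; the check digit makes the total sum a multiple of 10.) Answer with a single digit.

6

Partial digits right→left: 4 3 1 7 7 5 2 9 4 2 9 9 5 3 0 2 9 8
Double every second digit counting from the check-digit position (so the 1st, 3rd, 5th, ... of the partial from the right).
  doubled (with −9 where >9): 8 2 5 4 8 9 1 0 9 → sum 46
  kept as-is: 3 7 5 9 2 9 3 2 8 → sum 48
Total = 46 + 48 = 94.
Check digit = (10 − (94 mod 10)) mod 10 = 6.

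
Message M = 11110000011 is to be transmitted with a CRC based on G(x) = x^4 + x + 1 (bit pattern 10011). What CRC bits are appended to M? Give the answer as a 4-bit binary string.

0000

Append 4 zeros: 111100000110000. Divide by 10011 (XOR where the leading bit is 1):
  pos 0: 11110 XOR 10011 = 01101
  pos 1: 11010 XOR 10011 = 01001
  pos 2: 10010 XOR 10011 = 00001
  pos 6: 10011 XOR 10011 = 00000
Remainder (last 4 bits) = 0000. This is the CRC / FCS.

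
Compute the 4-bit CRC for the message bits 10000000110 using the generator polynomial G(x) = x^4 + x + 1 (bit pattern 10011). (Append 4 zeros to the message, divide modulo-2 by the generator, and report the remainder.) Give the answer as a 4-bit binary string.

0011

Append 4 zeros: 100000001100000. Divide by 10011 (XOR where the leading bit is 1):
  pos 0: 10000 XOR 10011 = 00011
  pos 3: 11000 XOR 10011 = 01011
  pos 4: 10111 XOR 10011 = 00100
  pos 6: 10010 XOR 10011 = 00001
  pos 10: 10000 XOR 10011 = 00011
Remainder (last 4 bits) = 0011. This is the CRC / FCS.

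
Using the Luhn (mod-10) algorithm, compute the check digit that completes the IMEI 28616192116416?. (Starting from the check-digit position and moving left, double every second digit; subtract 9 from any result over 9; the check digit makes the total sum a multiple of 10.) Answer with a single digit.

1

Partial digits right→left: 6 1 4 6 1 1 2 9 1 6 1 6 8 2
Double every second digit counting from the check-digit position (so the 1st, 3rd, 5th, ... of the partial from the right).
  doubled (with −9 where >9): 3 8 2 4 2 2 7 → sum 28
  kept as-is: 1 6 1 9 6 6 2 → sum 31
Total = 28 + 31 = 59.
Check digit = (10 − (59 mod 10)) mod 10 = 1.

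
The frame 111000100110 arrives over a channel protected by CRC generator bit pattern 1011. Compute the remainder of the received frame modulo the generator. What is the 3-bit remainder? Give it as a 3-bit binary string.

000

Modulo-2 division of 111000100110 by 1011:
  pos 0: 1110 XOR 1011 = 0101
  pos 1: 1010 XOR 1011 = 0001
  pos 4: 1010 XOR 1011 = 0001
  pos 7: 1011 XOR 1011 = 0000
Remainder = 000 (zero — the frame passes the CRC check).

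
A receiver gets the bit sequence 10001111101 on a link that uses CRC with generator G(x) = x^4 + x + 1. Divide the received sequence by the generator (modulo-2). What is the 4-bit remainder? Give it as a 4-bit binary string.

Modulo-2 division of 10001111101 by 10011:
  pos 0: 10001 XOR 10011 = 00010
  pos 3: 10111 XOR 10011 = 00100
  pos 5: 10010 XOR 10011 = 00001
Remainder = 0011 (nonzero — an error is detected).

0011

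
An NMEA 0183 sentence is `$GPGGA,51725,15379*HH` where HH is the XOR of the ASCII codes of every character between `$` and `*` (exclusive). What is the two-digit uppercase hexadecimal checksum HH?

5B

XOR the ASCII codes of the payload characters:
  'G' = 0x47 → acc = 0x47
  'P' = 0x50 → acc = 0x17
  'G' = 0x47 → acc = 0x50
  'G' = 0x47 → acc = 0x17
  'A' = 0x41 → acc = 0x56
  ',' = 0x2C → acc = 0x7A
  '5' = 0x35 → acc = 0x4F
  '1' = 0x31 → acc = 0x7E
  '7' = 0x37 → acc = 0x49
  '2' = 0x32 → acc = 0x7B
  '5' = 0x35 → acc = 0x4E
  ',' = 0x2C → acc = 0x62
  '1' = 0x31 → acc = 0x53
  '5' = 0x35 → acc = 0x66
  '3' = 0x33 → acc = 0x55
  '7' = 0x37 → acc = 0x62
  '9' = 0x39 → acc = 0x5B
Checksum = 0x5B.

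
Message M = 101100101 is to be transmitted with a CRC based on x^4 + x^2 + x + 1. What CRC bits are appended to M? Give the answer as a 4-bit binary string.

1110

Append 4 zeros: 1011001010000. Divide by 10111 (XOR where the leading bit is 1):
  pos 0: 10110 XOR 10111 = 00001
  pos 4: 10101 XOR 10111 = 00010
  pos 7: 10000 XOR 10111 = 00111
Remainder (last 4 bits) = 1110. This is the CRC / FCS.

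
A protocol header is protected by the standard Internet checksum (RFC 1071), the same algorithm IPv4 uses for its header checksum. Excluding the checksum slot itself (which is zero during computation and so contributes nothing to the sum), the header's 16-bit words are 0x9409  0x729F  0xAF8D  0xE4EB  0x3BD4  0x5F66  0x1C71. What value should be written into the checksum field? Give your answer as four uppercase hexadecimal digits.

One's-complement addition (fold any carry out of bit 15 back into bit 0):
  0x9409 + 0x729F = 0x106A8 → wrap carry → 0x06A9
  0x06A9 + 0xAF8D = 0x0B636
  0xB636 + 0xE4EB = 0x19B21 → wrap carry → 0x9B22
  0x9B22 + 0x3BD4 = 0x0D6F6
  0xD6F6 + 0x5F66 = 0x1365C → wrap carry → 0x365D
  0x365D + 0x1C71 = 0x052CE
One's-complement sum = 0x52CE.
Checksum = ~0x52CE & 0xFFFF = 0xAD31.

AD31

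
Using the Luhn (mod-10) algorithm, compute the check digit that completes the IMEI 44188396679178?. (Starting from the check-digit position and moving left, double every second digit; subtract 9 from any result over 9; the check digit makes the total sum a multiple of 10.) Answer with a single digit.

Partial digits right→left: 8 7 1 9 7 6 6 9 3 8 8 1 4 4
Double every second digit counting from the check-digit position (so the 1st, 3rd, 5th, ... of the partial from the right).
  doubled (with −9 where >9): 7 2 5 3 6 7 8 → sum 38
  kept as-is: 7 9 6 9 8 1 4 → sum 44
Total = 38 + 44 = 82.
Check digit = (10 − (82 mod 10)) mod 10 = 8.

8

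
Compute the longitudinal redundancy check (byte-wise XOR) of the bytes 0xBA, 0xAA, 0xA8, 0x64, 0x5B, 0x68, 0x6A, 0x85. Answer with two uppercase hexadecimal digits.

00

XOR the bytes together:
  start with 0xBA
  0xBA ⊕ 0xAA = 0x10
  0x10 ⊕ 0xA8 = 0xB8
  0xB8 ⊕ 0x64 = 0xDC
  0xDC ⊕ 0x5B = 0x87
  0x87 ⊕ 0x68 = 0xEF
  0xEF ⊕ 0x6A = 0x85
  0x85 ⊕ 0x85 = 0x00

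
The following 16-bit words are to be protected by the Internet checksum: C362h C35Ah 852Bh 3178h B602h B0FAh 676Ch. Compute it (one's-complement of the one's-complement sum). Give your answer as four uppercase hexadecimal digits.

F434

One's-complement addition (fold any carry out of bit 15 back into bit 0):
  0xC362 + 0xC35A = 0x186BC → wrap carry → 0x86BD
  0x86BD + 0x852B = 0x10BE8 → wrap carry → 0x0BE9
  0x0BE9 + 0x3178 = 0x03D61
  0x3D61 + 0xB602 = 0x0F363
  0xF363 + 0xB0FA = 0x1A45D → wrap carry → 0xA45E
  0xA45E + 0x676C = 0x10BCA → wrap carry → 0x0BCB
One's-complement sum = 0x0BCB.
Checksum = ~0x0BCB & 0xFFFF = 0xF434.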